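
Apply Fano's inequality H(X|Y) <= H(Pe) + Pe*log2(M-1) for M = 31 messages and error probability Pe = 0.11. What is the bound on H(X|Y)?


H(Pe) = -Pe*log2(Pe) - (1-Pe)*log2(1-Pe) = -0.11*log2(0.11) - 0.89*log2(0.89) = 0.350287 + 0.149629 = 0.4999. Pe*log2(M-1) = 0.11*log2(30) = 0.539758. Bound = H(Pe) + Pe*log2(M-1) = 0.350287 + 0.149629 + 0.539758 = 1.0397

1.0397 bits


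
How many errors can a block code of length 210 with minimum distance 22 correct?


Correction capability = floor((d-1)/2) = floor((22-1)/2) = 10

10 errors


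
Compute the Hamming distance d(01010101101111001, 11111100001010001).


Count differing positions: ^ . ^ . ^ . . ^ ^ . . ^ . ^ . . . = 7 differences

7


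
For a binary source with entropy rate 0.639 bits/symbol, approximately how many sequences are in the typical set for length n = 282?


log2|A_typical| = nH = 282 * 0.639 = 180.198, so |A_typical| ~ 2^180.198 = 1.758e+54

1.758e+54


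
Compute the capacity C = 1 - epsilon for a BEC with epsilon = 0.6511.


C = 1 - epsilon = 1 - 0.6511 = 0.3489

0.3489 bits


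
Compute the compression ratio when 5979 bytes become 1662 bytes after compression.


Ratio = original / compressed = 5979 / 1662 = 3.5975

3.5975


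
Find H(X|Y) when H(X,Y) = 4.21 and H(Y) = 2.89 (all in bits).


H(X|Y) = H(X,Y) - H(Y) = 4.21 - 2.89 = 1.32

1.32 bits


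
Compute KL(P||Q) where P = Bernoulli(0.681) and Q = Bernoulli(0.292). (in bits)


KL = p*log2(p/q) + (1-p)*log2((1-p)/(1-q)) = 0.681*log2(0.681/0.292) + 0.319*log2(0.319/0.708) = 0.4651

0.4651 bits


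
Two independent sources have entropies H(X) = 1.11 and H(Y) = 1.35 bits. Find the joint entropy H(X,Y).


For independent variables, H(X,Y) = H(X) + H(Y) = 1.11 + 1.35 = 2.46

2.46 bits


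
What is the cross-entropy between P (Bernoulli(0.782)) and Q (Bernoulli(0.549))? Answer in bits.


H(P,Q) = -p*log2(q) - (1-p)*log2(1-q). -0.782*log2(0.549) = 0.676525; -0.218*log2(0.451) = 0.250439. H(P,Q) = 0.676525 + 0.250439 = 0.927

0.927 bits


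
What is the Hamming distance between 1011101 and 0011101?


Count differing positions: ^ . . . . . . = 1 differences

1


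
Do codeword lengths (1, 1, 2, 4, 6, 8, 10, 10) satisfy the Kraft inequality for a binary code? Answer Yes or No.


Kraft sum = sum(2^(-l_i)) = 1.334, need <= 1. Result: violated (a binary prefix-free code with these lengths cannot exist)

No


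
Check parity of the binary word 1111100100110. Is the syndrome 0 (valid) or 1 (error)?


Syndrome = XOR of all bits = 1 XOR 1 XOR 1 XOR 1 XOR 1 XOR 0 XOR 0 XOR 1 XOR 0 XOR 0 XOR 1 XOR 1 XOR 0 = 0

0


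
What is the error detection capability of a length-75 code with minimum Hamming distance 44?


Detection capability = d_min - 1 = 44 - 1 = 43

43 errors


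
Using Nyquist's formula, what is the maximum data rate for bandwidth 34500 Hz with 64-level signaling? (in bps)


Rate = 2 * B * log2(M) = 2 * 34500 * 6.0 = 414000.0

414000.0 bps


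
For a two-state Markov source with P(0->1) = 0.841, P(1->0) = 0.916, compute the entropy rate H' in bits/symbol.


Stationary distribution: pi_0 = p10/(p01+p10) = 0.5213, pi_1 = 0.4787. Entropy rate H' = pi_0*H(p01) + pi_1*H(p10) = 0.5213*0.6319 + 0.4787*0.4161 = 0.5286

0.5286 bits/symbol


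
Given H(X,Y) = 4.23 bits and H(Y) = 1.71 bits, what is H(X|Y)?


H(X|Y) = H(X,Y) - H(Y) = 4.23 - 1.71 = 2.52

2.52 bits


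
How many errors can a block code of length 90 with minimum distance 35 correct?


Correction capability = floor((d-1)/2) = floor((35-1)/2) = 17

17 errors


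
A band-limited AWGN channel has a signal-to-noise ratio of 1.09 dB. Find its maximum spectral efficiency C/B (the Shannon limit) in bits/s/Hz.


SNR_linear = 10^(1.09/10) = 1.2853; C/B = log2(1 + SNR_linear) = log2(1 + 1.2853) = 1.1924

1.1924 bits/s/Hz


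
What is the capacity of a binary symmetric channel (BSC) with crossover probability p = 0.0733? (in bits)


H(p) = -p*log2(p) - (1-p)*log2(1-p) = -0.0733*log2(0.0733) - 0.9267*log2(0.9267) = 0.276344 + 0.101775 = 0.3781. C = 1 - H(p) = 1 - 0.3781 = 0.6219

0.6219 bits


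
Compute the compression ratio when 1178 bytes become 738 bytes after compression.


Ratio = original / compressed = 1178 / 738 = 1.5962

1.5962


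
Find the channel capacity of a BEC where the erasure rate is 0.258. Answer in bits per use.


C = 1 - epsilon = 1 - 0.258 = 0.742

0.742 bits


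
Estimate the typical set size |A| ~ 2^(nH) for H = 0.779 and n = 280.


log2|A_typical| = nH = 280 * 0.779 = 218.12, so |A_typical| ~ 2^218.12 = 4.578e+65

4.578e+65


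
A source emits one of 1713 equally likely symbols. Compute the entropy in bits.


H = log2(n) = log2(1713) = 10.7423

10.7423 bits


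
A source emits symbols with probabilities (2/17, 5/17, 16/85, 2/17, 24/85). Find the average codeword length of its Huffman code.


Huffman construction (repeatedly merge the two least-probable nodes; each merge adds 1 bit to every symbol beneath it): 2/17 + 2/17 = 4/17; 16/85 + 4/17 = 36/85; 24/85 + 5/17 = 49/85; 36/85 + 49/85 = 1. Resulting codeword lengths (in the order the probabilities were given): (3, 2, 2, 3, 2). L_avg = sum(p_i * l_i) = 2/17*3 + 5/17*2 + 16/85*2 + 2/17*3 + 24/85*2 = 38/17 = 2.2353

2.2353 bits


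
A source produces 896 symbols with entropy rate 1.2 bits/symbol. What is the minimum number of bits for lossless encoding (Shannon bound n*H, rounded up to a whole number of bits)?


Minimum bits >= n * H = 896 * 1.2 = 1075.2, rounded up to a whole number of bits = 1076

1076 bits


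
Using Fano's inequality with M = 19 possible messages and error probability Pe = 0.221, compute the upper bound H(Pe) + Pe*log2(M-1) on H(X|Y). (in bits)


H(Pe) = -Pe*log2(Pe) - (1-Pe)*log2(1-Pe) = -0.221*log2(0.221) - 0.779*log2(0.779) = 0.481312 + 0.280677 = 0.762. Pe*log2(M-1) = 0.221*log2(18) = 0.921553. Bound = H(Pe) + Pe*log2(M-1) = 0.481312 + 0.280677 + 0.921553 = 1.6835

1.6835 bits


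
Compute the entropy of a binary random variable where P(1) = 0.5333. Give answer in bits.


H = -p*log2(p) - (1-p)*log2(1-p). -0.5333*log2(0.5333) = 0.483693; -0.4667*log2(0.4667) = 0.513105. H = 0.483693 + 0.513105 = 0.9968

0.9968 bits


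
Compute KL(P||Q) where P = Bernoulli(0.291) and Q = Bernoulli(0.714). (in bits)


KL = p*log2(p/q) + (1-p)*log2((1-p)/(1-q)) = 0.291*log2(0.291/0.714) + 0.709*log2(0.709/0.286) = 0.5518

0.5518 bits


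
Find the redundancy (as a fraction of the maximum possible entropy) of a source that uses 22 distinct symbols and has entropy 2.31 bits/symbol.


H_max = log2(K) = log2(22) = 4.4594 bits/symbol. Redundancy = 1 - H/H_max = 1 - 2.31/4.4594 = 1 - 0.518 = 0.482

0.482


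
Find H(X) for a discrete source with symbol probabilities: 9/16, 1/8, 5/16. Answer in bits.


H = -sum(p_i * log2(p_i)). Terms: -(9/16)*log2(9/16) = 0.466917; -(1/8)*log2(1/8) = 0.375000; -(5/16)*log2(5/16) = 0.524397. H = 0.466917 + 0.375000 + 0.524397 = 1.3663

1.3663 bits


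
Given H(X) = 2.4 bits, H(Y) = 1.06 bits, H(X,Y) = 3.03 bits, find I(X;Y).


I(X;Y) = H(X) + H(Y) - H(X,Y) = 2.4 + 1.06 - 3.03 = 0.43

0.43 bits


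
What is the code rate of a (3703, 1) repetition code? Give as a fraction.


Rate = k/n = 1/3703

1/3703


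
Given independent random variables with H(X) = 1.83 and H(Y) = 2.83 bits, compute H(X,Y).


For independent variables, H(X,Y) = H(X) + H(Y) = 1.83 + 2.83 = 4.66

4.66 bits


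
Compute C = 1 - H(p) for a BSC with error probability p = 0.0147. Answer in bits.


H(p) = -p*log2(p) - (1-p)*log2(1-p) = -0.0147*log2(0.0147) - 0.9853*log2(0.9853) = 0.089494 + 0.021051 = 0.1105. C = 1 - H(p) = 1 - 0.1105 = 0.8895

0.8895 bits


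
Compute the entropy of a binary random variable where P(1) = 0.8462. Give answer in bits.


H = -p*log2(p) - (1-p)*log2(1-p). -0.8462*log2(0.8462) = 0.203874; -0.1538*log2(0.1538) = 0.415394. H = 0.203874 + 0.415394 = 0.6193

0.6193 bits


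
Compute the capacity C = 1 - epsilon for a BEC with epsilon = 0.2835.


C = 1 - epsilon = 1 - 0.2835 = 0.7165

0.7165 bits


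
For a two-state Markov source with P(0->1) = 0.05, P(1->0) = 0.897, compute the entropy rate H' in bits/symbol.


Stationary distribution: pi_0 = p10/(p01+p10) = 0.9472, pi_1 = 0.0528. Entropy rate H' = pi_0*H(p01) + pi_1*H(p10) = 0.9472*0.2864 + 0.0528*0.4784 = 0.2965

0.2965 bits/symbol


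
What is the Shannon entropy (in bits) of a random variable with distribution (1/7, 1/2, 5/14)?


H = -sum(p_i * log2(p_i)). Terms: -(1/7)*log2(1/7) = 0.401051; -(1/2)*log2(1/2) = 0.500000; -(5/14)*log2(5/14) = 0.530510. H = 0.401051 + 0.500000 + 0.530510 = 1.4316

1.4316 bits


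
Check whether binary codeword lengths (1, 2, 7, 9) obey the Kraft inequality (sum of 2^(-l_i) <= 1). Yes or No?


Kraft sum = sum(2^(-l_i)) = 0.7598, need <= 1. Result: satisfied (a binary prefix-free code with these lengths exists)

Yes


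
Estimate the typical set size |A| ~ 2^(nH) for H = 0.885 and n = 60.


log2|A_typical| = nH = 60 * 0.885 = 53.1, so |A_typical| ~ 2^53.1 = 9.654e+15

9.654e+15


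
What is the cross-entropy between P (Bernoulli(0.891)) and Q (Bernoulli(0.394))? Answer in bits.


H(P,Q) = -p*log2(q) - (1-p)*log2(1-q). -0.891*log2(0.394) = 1.197266; -0.109*log2(0.606) = 0.078765. H(P,Q) = 1.197266 + 0.078765 = 1.276

1.276 bits


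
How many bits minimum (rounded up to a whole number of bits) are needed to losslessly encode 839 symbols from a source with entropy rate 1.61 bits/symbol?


Minimum bits >= n * H = 839 * 1.61 = 1350.79, rounded up to a whole number of bits = 1351

1351 bits


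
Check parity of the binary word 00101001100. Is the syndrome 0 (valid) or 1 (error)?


Syndrome = XOR of all bits = 0 XOR 0 XOR 1 XOR 0 XOR 1 XOR 0 XOR 0 XOR 1 XOR 1 XOR 0 XOR 0 = 0

0


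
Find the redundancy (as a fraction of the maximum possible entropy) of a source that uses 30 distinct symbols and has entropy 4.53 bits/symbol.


H_max = log2(K) = log2(30) = 4.9069 bits/symbol. Redundancy = 1 - H/H_max = 1 - 4.53/4.9069 = 1 - 0.9232 = 0.0768

0.0768


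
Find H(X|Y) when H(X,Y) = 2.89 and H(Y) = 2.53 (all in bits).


H(X|Y) = H(X,Y) - H(Y) = 2.89 - 2.53 = 0.36

0.36 bits


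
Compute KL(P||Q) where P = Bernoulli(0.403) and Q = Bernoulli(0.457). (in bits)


KL = p*log2(p/q) + (1-p)*log2((1-p)/(1-q)) = 0.403*log2(0.403/0.457) + 0.597*log2(0.597/0.543) = 0.0085

0.0085 bits


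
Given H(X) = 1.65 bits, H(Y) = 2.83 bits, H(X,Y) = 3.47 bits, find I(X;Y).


I(X;Y) = H(X) + H(Y) - H(X,Y) = 1.65 + 2.83 - 3.47 = 1.01

1.01 bits


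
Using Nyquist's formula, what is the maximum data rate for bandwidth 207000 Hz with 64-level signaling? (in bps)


Rate = 2 * B * log2(M) = 2 * 207000 * 6.0 = 2484000.0

2484000.0 bps


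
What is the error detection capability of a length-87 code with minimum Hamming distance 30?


Detection capability = d_min - 1 = 30 - 1 = 29

29 errors


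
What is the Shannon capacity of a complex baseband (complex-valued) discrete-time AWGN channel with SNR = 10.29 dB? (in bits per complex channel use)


SNR_linear = 10^(10.29/10) = 10.6905; C = log2(1 + SNR_linear) = log2(1 + 10.6905) = 3.5473

3.5473 bits/channel use


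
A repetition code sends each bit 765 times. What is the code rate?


Rate = k/n = 1/765

1/765


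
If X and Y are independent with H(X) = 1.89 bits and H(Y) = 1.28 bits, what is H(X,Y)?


For independent variables, H(X,Y) = H(X) + H(Y) = 1.89 + 1.28 = 3.17

3.17 bits


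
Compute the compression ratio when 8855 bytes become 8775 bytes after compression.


Ratio = original / compressed = 8855 / 8775 = 1.0091

1.0091


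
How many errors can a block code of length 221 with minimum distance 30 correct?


Correction capability = floor((d-1)/2) = floor((30-1)/2) = 14

14 errors


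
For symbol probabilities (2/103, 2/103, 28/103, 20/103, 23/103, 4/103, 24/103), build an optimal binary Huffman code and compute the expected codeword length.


Huffman construction (repeatedly merge the two least-probable nodes; each merge adds 1 bit to every symbol beneath it): 2/103 + 2/103 = 4/103; 4/103 + 4/103 = 8/103; 8/103 + 20/103 = 28/103; 23/103 + 24/103 = 47/103; 28/103 + 28/103 = 56/103; 47/103 + 56/103 = 1. Resulting codeword lengths (in the order the probabilities were given): (5, 5, 2, 3, 2, 4, 2). L_avg = sum(p_i * l_i) = 2/103*5 + 2/103*5 + 28/103*2 + 20/103*3 + 23/103*2 + 4/103*4 + 24/103*2 = 246/103 = 2.3883

2.3883 bits


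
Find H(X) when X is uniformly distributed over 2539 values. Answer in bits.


H = log2(n) = log2(2539) = 11.31

11.31 bits


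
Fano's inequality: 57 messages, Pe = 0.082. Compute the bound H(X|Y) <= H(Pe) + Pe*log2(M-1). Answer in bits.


H(Pe) = -Pe*log2(Pe) - (1-Pe)*log2(1-Pe) = -0.082*log2(0.082) - 0.918*log2(0.918) = 0.295875 + 0.113312 = 0.4092. Pe*log2(M-1) = 0.082*log2(56) = 0.476203. Bound = H(Pe) + Pe*log2(M-1) = 0.295875 + 0.113312 + 0.476203 = 0.8854

0.8854 bits


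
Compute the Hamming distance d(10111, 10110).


Count differing positions: . . . . ^ = 1 differences

1


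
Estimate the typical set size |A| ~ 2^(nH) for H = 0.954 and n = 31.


log2|A_typical| = nH = 31 * 0.954 = 29.574, so |A_typical| ~ 2^29.574 = 7.992e+08

7.992e+08


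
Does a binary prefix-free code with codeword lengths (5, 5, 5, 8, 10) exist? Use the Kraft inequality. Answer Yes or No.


Kraft sum = sum(2^(-l_i)) = 0.0986, need <= 1. Result: satisfied (a binary prefix-free code with these lengths exists)

Yes


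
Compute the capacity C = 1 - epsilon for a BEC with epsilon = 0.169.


C = 1 - epsilon = 1 - 0.169 = 0.831

0.831 bits


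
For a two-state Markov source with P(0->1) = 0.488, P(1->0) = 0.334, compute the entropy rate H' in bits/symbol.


Stationary distribution: pi_0 = p10/(p01+p10) = 0.4063, pi_1 = 0.5937. Entropy rate H' = pi_0*H(p01) + pi_1*H(p10) = 0.4063*0.9996 + 0.5937*0.919 = 0.9517

0.9517 bits/symbol


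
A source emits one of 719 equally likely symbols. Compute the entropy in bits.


H = log2(n) = log2(719) = 9.4898

9.4898 bits


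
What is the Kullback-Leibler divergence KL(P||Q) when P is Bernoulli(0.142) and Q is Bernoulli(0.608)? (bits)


KL = p*log2(p/q) + (1-p)*log2((1-p)/(1-q)) = 0.142*log2(0.142/0.608) + 0.858*log2(0.858/0.392) = 0.6717

0.6717 bits


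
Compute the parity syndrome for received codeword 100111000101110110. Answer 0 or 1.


Syndrome = XOR of all bits = 1 XOR 0 XOR 0 XOR 1 XOR 1 XOR 1 XOR 0 XOR 0 XOR 0 XOR 1 XOR 0 XOR 1 XOR 1 XOR 1 XOR 0 XOR 1 XOR 1 XOR 0 = 0

0


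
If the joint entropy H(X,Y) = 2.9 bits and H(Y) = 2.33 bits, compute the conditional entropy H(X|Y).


H(X|Y) = H(X,Y) - H(Y) = 2.9 - 2.33 = 0.57

0.57 bits


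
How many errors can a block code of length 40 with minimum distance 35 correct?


Correction capability = floor((d-1)/2) = floor((35-1)/2) = 17

17 errors


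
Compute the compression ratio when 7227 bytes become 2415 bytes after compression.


Ratio = original / compressed = 7227 / 2415 = 2.9925

2.9925


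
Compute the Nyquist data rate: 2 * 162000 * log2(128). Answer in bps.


Rate = 2 * B * log2(M) = 2 * 162000 * 7.0 = 2268000.0

2268000.0 bps


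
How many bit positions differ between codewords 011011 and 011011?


Count differing positions: . . . . . . = 0 differences

0


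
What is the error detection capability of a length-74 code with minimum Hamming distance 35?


Detection capability = d_min - 1 = 35 - 1 = 34

34 errors


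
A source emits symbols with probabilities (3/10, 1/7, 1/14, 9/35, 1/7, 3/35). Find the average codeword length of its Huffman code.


Huffman construction (repeatedly merge the two least-probable nodes; each merge adds 1 bit to every symbol beneath it): 1/14 + 3/35 = 11/70; 1/7 + 1/7 = 2/7; 11/70 + 9/35 = 29/70; 2/7 + 3/10 = 41/70; 29/70 + 41/70 = 1. Resulting codeword lengths (in the order the probabilities were given): (2, 3, 3, 2, 3, 3). L_avg = sum(p_i * l_i) = 3/10*2 + 1/7*3 + 1/14*3 + 9/35*2 + 1/7*3 + 3/35*3 = 171/70 = 2.4429

2.4429 bits


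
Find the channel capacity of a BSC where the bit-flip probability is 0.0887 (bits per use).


H(p) = -p*log2(p) - (1-p)*log2(1-p) = -0.0887*log2(0.0887) - 0.9113*log2(0.9113) = 0.310000 + 0.122116 = 0.4321. C = 1 - H(p) = 1 - 0.4321 = 0.5679

0.5679 bits


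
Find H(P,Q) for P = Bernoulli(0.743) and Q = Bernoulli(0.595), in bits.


H(P,Q) = -p*log2(q) - (1-p)*log2(1-q). -0.743*log2(0.595) = 0.556536; -0.257*log2(0.405) = 0.335130. H(P,Q) = 0.556536 + 0.335130 = 0.8917

0.8917 bits


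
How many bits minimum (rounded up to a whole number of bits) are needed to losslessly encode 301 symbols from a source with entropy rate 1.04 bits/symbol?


Minimum bits >= n * H = 301 * 1.04 = 313.04, rounded up to a whole number of bits = 314

314 bits


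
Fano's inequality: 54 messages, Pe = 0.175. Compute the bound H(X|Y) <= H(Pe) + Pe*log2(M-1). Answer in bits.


H(Pe) = -Pe*log2(Pe) - (1-Pe)*log2(1-Pe) = -0.175*log2(0.175) - 0.825*log2(0.825) = 0.440050 + 0.228966 = 0.669. Pe*log2(M-1) = 0.175*log2(53) = 1.002386. Bound = H(Pe) + Pe*log2(M-1) = 0.440050 + 0.228966 + 1.002386 = 1.6714

1.6714 bits


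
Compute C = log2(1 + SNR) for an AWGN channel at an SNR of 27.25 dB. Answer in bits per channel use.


SNR_linear = 10^(27.25/10) = 530.8844; C = log2(1 + SNR_linear) = log2(1 + 530.8844) = 9.055

9.055 bits/channel use


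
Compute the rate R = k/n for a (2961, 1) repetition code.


Rate = k/n = 1/2961

1/2961


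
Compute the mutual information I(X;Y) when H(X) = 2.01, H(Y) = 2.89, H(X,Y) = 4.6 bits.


I(X;Y) = H(X) + H(Y) - H(X,Y) = 2.01 + 2.89 - 4.6 = 0.3

0.3 bits


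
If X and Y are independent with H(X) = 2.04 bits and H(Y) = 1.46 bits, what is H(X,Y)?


For independent variables, H(X,Y) = H(X) + H(Y) = 2.04 + 1.46 = 3.5

3.5 bits


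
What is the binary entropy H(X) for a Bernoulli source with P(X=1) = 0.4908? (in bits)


H = -p*log2(p) - (1-p)*log2(1-p). -0.4908*log2(0.4908) = 0.503950; -0.5092*log2(0.5092) = 0.495806. H = 0.503950 + 0.495806 = 0.9998

0.9998 bits


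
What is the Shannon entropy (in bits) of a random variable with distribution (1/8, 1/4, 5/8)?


H = -sum(p_i * log2(p_i)). Terms: -(1/8)*log2(1/8) = 0.375000; -(1/4)*log2(1/4) = 0.500000; -(5/8)*log2(5/8) = 0.423795. H = 0.375000 + 0.500000 + 0.423795 = 1.2988

1.2988 bits


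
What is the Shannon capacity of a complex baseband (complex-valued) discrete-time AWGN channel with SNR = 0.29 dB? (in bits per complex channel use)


SNR_linear = 10^(0.29/10) = 1.0691; C = log2(1 + SNR_linear) = log2(1 + 1.0691) = 1.049

1.049 bits/channel use


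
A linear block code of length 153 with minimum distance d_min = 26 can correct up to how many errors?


Correction capability = floor((d-1)/2) = floor((26-1)/2) = 12

12 errors


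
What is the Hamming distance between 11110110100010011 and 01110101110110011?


Count differing positions: ^ . . . . . ^ ^ . ^ . ^ . . . . . = 5 differences

5


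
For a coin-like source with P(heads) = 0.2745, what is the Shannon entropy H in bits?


H = -p*log2(p) - (1-p)*log2(1-p). -0.2745*log2(0.2745) = 0.511976; -0.7255*log2(0.7255) = 0.335872. H = 0.511976 + 0.335872 = 0.8478

0.8478 bits


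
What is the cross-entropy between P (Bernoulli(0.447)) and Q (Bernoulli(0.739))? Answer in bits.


H(P,Q) = -p*log2(q) - (1-p)*log2(1-q). -0.447*log2(0.739) = 0.195050; -0.553*log2(0.261) = 1.071647. H(P,Q) = 0.195050 + 1.071647 = 1.2667

1.2667 bits


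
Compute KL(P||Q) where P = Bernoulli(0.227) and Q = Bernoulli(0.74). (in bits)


KL = p*log2(p/q) + (1-p)*log2((1-p)/(1-q)) = 0.227*log2(0.227/0.74) + 0.773*log2(0.773/0.26) = 0.8281

0.8281 bits


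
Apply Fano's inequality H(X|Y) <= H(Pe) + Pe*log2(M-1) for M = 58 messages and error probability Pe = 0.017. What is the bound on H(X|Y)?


H(Pe) = -Pe*log2(Pe) - (1-Pe)*log2(1-Pe) = -0.017*log2(0.017) - 0.983*log2(0.983) = 0.099931 + 0.024316 = 0.1242. Pe*log2(M-1) = 0.017*log2(57) = 0.099159. Bound = H(Pe) + Pe*log2(M-1) = 0.099931 + 0.024316 + 0.099159 = 0.2234

0.2234 bits


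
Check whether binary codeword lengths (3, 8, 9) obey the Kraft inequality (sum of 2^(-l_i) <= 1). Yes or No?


Kraft sum = sum(2^(-l_i)) = 0.1309, need <= 1. Result: satisfied (a binary prefix-free code with these lengths exists)

Yes


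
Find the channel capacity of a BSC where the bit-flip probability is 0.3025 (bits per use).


H(p) = -p*log2(p) - (1-p)*log2(1-p) = -0.3025*log2(0.3025) - 0.6975*log2(0.6975) = 0.521810 + 0.362515 = 0.8843. C = 1 - H(p) = 1 - 0.8843 = 0.1157

0.1157 bits


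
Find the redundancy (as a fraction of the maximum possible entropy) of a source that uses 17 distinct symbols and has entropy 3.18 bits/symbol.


H_max = log2(K) = log2(17) = 4.0875 bits/symbol. Redundancy = 1 - H/H_max = 1 - 3.18/4.0875 = 1 - 0.778 = 0.222

0.222


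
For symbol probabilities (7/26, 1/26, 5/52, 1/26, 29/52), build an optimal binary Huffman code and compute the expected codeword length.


Huffman construction (repeatedly merge the two least-probable nodes; each merge adds 1 bit to every symbol beneath it): 1/26 + 1/26 = 1/13; 1/13 + 5/52 = 9/52; 9/52 + 7/26 = 23/52; 23/52 + 29/52 = 1. Resulting codeword lengths (in the order the probabilities were given): (2, 4, 3, 4, 1). L_avg = sum(p_i * l_i) = 7/26*2 + 1/26*4 + 5/52*3 + 1/26*4 + 29/52*1 = 22/13 = 1.6923

1.6923 bits


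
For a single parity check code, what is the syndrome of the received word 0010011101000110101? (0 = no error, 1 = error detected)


Syndrome = XOR of all bits = 0 XOR 0 XOR 1 XOR 0 XOR 0 XOR 1 XOR 1 XOR 1 XOR 0 XOR 1 XOR 0 XOR 0 XOR 0 XOR 1 XOR 1 XOR 0 XOR 1 XOR 0 XOR 1 = 1

1


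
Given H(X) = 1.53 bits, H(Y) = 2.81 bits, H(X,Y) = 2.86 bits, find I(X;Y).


I(X;Y) = H(X) + H(Y) - H(X,Y) = 1.53 + 2.81 - 2.86 = 1.48

1.48 bits


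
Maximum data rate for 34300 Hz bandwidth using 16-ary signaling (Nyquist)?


Rate = 2 * B * log2(M) = 2 * 34300 * 4.0 = 274400.0

274400.0 bps


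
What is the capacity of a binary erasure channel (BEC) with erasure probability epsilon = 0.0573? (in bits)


C = 1 - epsilon = 1 - 0.0573 = 0.9427

0.9427 bits


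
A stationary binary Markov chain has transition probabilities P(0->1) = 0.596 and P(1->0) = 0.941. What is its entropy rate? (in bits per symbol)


Stationary distribution: pi_0 = p10/(p01+p10) = 0.6122, pi_1 = 0.3878. Entropy rate H' = pi_0*H(p01) + pi_1*H(p10) = 0.6122*0.9732 + 0.3878*0.3235 = 0.7213

0.7213 bits/symbol


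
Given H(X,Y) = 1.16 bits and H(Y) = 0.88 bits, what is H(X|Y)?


H(X|Y) = H(X,Y) - H(Y) = 1.16 - 0.88 = 0.28

0.28 bits


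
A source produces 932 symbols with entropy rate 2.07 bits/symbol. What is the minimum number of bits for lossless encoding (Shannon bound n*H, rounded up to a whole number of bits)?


Minimum bits >= n * H = 932 * 2.07 = 1929.24, rounded up to a whole number of bits = 1930

1930 bits


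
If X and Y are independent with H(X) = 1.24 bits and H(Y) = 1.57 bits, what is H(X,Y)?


For independent variables, H(X,Y) = H(X) + H(Y) = 1.24 + 1.57 = 2.81

2.81 bits


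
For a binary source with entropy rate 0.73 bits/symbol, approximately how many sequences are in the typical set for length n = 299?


log2|A_typical| = nH = 299 * 0.73 = 218.27, so |A_typical| ~ 2^218.27 = 5.079e+65

5.079e+65


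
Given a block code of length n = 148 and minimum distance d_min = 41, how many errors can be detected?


Detection capability = d_min - 1 = 41 - 1 = 40

40 errors


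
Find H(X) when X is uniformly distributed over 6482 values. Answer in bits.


H = log2(n) = log2(6482) = 12.6622

12.6622 bits


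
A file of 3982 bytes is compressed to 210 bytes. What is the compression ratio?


Ratio = original / compressed = 3982 / 210 = 18.9619

18.9619


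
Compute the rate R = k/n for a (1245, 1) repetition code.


Rate = k/n = 1/1245

1/1245


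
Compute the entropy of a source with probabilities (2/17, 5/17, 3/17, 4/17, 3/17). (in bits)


H = -sum(p_i * log2(p_i)). Terms: -(2/17)*log2(2/17) = 0.363231; -(5/17)*log2(5/17) = 0.519275; -(3/17)*log2(3/17) = 0.441618; -(4/17)*log2(4/17) = 0.491168; -(3/17)*log2(3/17) = 0.441618. H = 0.363231 + 0.519275 + 0.441618 + 0.491168 + 0.441618 = 2.2569

2.2569 bits


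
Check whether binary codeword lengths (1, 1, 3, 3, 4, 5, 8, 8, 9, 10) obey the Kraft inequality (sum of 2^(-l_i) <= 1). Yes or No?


Kraft sum = sum(2^(-l_i)) = 1.3545, need <= 1. Result: violated (a binary prefix-free code with these lengths cannot exist)

No


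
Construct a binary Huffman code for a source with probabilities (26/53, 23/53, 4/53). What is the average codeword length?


Huffman construction (repeatedly merge the two least-probable nodes; each merge adds 1 bit to every symbol beneath it): 4/53 + 23/53 = 27/53; 26/53 + 27/53 = 1. Resulting codeword lengths (in the order the probabilities were given): (1, 2, 2). L_avg = sum(p_i * l_i) = 26/53*1 + 23/53*2 + 4/53*2 = 80/53 = 1.5094

1.5094 bits


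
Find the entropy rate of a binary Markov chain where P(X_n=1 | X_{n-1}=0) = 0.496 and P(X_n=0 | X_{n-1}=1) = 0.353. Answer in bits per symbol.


Stationary distribution: pi_0 = p10/(p01+p10) = 0.4158, pi_1 = 0.5842. Entropy rate H' = pi_0*H(p01) + pi_1*H(p10) = 0.4158*1.0 + 0.5842*0.9367 = 0.963

0.963 bits/symbol


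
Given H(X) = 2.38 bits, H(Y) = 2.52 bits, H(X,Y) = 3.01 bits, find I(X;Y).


I(X;Y) = H(X) + H(Y) - H(X,Y) = 2.38 + 2.52 - 3.01 = 1.89

1.89 bits


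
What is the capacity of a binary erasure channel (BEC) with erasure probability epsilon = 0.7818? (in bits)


C = 1 - epsilon = 1 - 0.7818 = 0.2182

0.2182 bits


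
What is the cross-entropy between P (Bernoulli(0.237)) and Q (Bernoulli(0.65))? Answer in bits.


H(P,Q) = -p*log2(q) - (1-p)*log2(1-q). -0.237*log2(0.65) = 0.147293; -0.763*log2(0.35) = 1.155619. H(P,Q) = 0.147293 + 1.155619 = 1.3029

1.3029 bits


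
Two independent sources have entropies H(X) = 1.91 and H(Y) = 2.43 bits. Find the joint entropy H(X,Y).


For independent variables, H(X,Y) = H(X) + H(Y) = 1.91 + 2.43 = 4.34

4.34 bits


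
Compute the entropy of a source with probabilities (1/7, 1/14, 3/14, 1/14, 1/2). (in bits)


H = -sum(p_i * log2(p_i)). Terms: -(1/7)*log2(1/7) = 0.401051; -(1/14)*log2(1/14) = 0.271954; -(3/14)*log2(3/14) = 0.476227; -(1/14)*log2(1/14) = 0.271954; -(1/2)*log2(1/2) = 0.500000. H = 0.401051 + 0.271954 + 0.476227 + 0.271954 + 0.500000 = 1.9212

1.9212 bits


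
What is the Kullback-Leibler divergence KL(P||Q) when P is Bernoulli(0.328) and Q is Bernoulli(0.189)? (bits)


KL = p*log2(p/q) + (1-p)*log2((1-p)/(1-q)) = 0.328*log2(0.328/0.189) + 0.672*log2(0.672/0.811) = 0.0786

0.0786 bits


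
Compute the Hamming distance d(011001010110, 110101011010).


Count differing positions: ^ . ^ ^ . . . . ^ ^ . . = 5 differences

5


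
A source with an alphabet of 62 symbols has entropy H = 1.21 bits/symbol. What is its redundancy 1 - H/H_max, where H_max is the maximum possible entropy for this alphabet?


H_max = log2(K) = log2(62) = 5.9542 bits/symbol. Redundancy = 1 - H/H_max = 1 - 1.21/5.9542 = 1 - 0.2032 = 0.7968

0.7968


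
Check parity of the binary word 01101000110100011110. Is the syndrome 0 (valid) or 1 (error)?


Syndrome = XOR of all bits = 0 XOR 1 XOR 1 XOR 0 XOR 1 XOR 0 XOR 0 XOR 0 XOR 1 XOR 1 XOR 0 XOR 1 XOR 0 XOR 0 XOR 0 XOR 1 XOR 1 XOR 1 XOR 1 XOR 0 = 0

0


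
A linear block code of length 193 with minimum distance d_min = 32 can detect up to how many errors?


Detection capability = d_min - 1 = 32 - 1 = 31

31 errors


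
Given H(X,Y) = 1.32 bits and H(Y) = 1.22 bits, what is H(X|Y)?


H(X|Y) = H(X,Y) - H(Y) = 1.32 - 1.22 = 0.1

0.1 bits


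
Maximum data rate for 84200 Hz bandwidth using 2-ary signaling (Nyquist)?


Rate = 2 * B * log2(M) = 2 * 84200 * 1.0 = 168400.0

168400.0 bps


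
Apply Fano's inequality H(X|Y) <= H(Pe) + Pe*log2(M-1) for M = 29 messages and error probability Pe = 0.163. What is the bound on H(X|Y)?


H(Pe) = -Pe*log2(Pe) - (1-Pe)*log2(1-Pe) = -0.163*log2(0.163) - 0.837*log2(0.837) = 0.426580 + 0.214858 = 0.6414. Pe*log2(M-1) = 0.163*log2(28) = 0.783599. Bound = H(Pe) + Pe*log2(M-1) = 0.426580 + 0.214858 + 0.783599 = 1.425

1.425 bits


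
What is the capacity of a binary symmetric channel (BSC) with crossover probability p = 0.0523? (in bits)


H(p) = -p*log2(p) - (1-p)*log2(1-p) = -0.0523*log2(0.0523) - 0.9477*log2(0.9477) = 0.222643 + 0.073445 = 0.2961. C = 1 - H(p) = 1 - 0.2961 = 0.7039

0.7039 bits


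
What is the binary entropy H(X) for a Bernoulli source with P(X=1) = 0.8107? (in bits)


H = -p*log2(p) - (1-p)*log2(1-p). -0.8107*log2(0.8107) = 0.245447; -0.1893*log2(0.1893) = 0.454557. H = 0.245447 + 0.454557 = 0.7

0.7 bits


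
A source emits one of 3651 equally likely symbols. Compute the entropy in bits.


H = log2(n) = log2(3651) = 11.8341

11.8341 bits


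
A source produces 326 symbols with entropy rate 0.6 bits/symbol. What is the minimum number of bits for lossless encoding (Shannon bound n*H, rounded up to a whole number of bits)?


Minimum bits >= n * H = 326 * 0.6 = 195.6, rounded up to a whole number of bits = 196

196 bits


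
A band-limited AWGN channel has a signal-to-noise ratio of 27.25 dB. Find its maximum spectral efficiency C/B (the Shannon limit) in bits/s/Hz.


SNR_linear = 10^(27.25/10) = 530.8844; C/B = log2(1 + SNR_linear) = log2(1 + 530.8844) = 9.055

9.055 bits/s/Hz


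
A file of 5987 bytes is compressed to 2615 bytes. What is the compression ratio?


Ratio = original / compressed = 5987 / 2615 = 2.2895

2.2895


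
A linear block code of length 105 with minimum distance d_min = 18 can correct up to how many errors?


Correction capability = floor((d-1)/2) = floor((18-1)/2) = 8

8 errors


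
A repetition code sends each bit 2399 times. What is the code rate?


Rate = k/n = 1/2399

1/2399


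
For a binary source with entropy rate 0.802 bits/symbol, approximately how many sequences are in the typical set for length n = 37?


log2|A_typical| = nH = 37 * 0.802 = 29.674, so |A_typical| ~ 2^29.674 = 8.566e+08

8.566e+08


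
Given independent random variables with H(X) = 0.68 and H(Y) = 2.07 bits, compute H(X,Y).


For independent variables, H(X,Y) = H(X) + H(Y) = 0.68 + 2.07 = 2.75

2.75 bits


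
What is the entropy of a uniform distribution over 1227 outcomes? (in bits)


H = log2(n) = log2(1227) = 10.2609

10.2609 bits


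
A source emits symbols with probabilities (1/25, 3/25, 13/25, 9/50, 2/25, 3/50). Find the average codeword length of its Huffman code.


Huffman construction (repeatedly merge the two least-probable nodes; each merge adds 1 bit to every symbol beneath it): 1/25 + 3/50 = 1/10; 2/25 + 1/10 = 9/50; 3/25 + 9/50 = 3/10; 9/50 + 3/10 = 12/25; 12/25 + 13/25 = 1. Resulting codeword lengths (in the order the probabilities were given): (4, 3, 1, 3, 3, 4). L_avg = sum(p_i * l_i) = 1/25*4 + 3/25*3 + 13/25*1 + 9/50*3 + 2/25*3 + 3/50*4 = 103/50 = 2.06

2.06 bits


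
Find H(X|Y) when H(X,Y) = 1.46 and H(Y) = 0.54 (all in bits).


H(X|Y) = H(X,Y) - H(Y) = 1.46 - 0.54 = 0.92

0.92 bits


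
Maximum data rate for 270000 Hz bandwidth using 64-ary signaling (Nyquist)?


Rate = 2 * B * log2(M) = 2 * 270000 * 6.0 = 3240000.0

3240000.0 bps


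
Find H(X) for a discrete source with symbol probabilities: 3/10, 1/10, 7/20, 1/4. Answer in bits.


H = -sum(p_i * log2(p_i)). Terms: -(3/10)*log2(3/10) = 0.521090; -(1/10)*log2(1/10) = 0.332193; -(7/20)*log2(7/20) = 0.530101; -(1/4)*log2(1/4) = 0.500000. H = 0.521090 + 0.332193 + 0.530101 + 0.500000 = 1.8834

1.8834 bits


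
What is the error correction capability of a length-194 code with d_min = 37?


Correction capability = floor((d-1)/2) = floor((37-1)/2) = 18

18 errors


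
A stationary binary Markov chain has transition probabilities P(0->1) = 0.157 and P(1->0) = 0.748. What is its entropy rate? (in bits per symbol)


Stationary distribution: pi_0 = p10/(p01+p10) = 0.8265, pi_1 = 0.1735. Entropy rate H' = pi_0*H(p01) + pi_1*H(p10) = 0.8265*0.6271 + 0.1735*0.8144 = 0.6596

0.6596 bits/symbol


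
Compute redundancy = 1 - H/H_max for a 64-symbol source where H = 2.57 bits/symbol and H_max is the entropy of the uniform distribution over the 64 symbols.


H_max = log2(K) = log2(64) = 6.0 bits/symbol. Redundancy = 1 - H/H_max = 1 - 2.57/6.0 = 1 - 0.4283 = 0.5717

0.5717


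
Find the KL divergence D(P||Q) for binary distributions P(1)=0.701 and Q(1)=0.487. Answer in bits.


KL = p*log2(p/q) + (1-p)*log2((1-p)/(1-q)) = 0.701*log2(0.701/0.487) + 0.299*log2(0.299/0.513) = 0.1355

0.1355 bits


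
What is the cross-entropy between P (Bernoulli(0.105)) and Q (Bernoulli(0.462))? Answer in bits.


H(P,Q) = -p*log2(q) - (1-p)*log2(1-q). -0.105*log2(0.462) = 0.116974; -0.895*log2(0.538) = 0.800418. H(P,Q) = 0.116974 + 0.800418 = 0.9174

0.9174 bits


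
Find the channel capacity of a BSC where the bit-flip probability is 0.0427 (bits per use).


H(p) = -p*log2(p) - (1-p)*log2(1-p) = -0.0427*log2(0.0427) - 0.9573*log2(0.9573) = 0.194269 + 0.060269 = 0.2545. C = 1 - H(p) = 1 - 0.2545 = 0.7455

0.7455 bits


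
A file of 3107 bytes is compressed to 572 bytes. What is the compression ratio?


Ratio = original / compressed = 3107 / 572 = 5.4318

5.4318


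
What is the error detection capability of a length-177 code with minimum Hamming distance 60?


Detection capability = d_min - 1 = 60 - 1 = 59

59 errors


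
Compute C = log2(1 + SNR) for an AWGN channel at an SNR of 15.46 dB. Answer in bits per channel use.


SNR_linear = 10^(15.46/10) = 35.156; C = log2(1 + SNR_linear) = log2(1 + 35.156) = 5.1762

5.1762 bits/channel use


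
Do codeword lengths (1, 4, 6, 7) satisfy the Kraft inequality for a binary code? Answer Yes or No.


Kraft sum = sum(2^(-l_i)) = 0.5859, need <= 1. Result: satisfied (a binary prefix-free code with these lengths exists)

Yes


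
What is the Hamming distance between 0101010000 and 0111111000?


Count differing positions: . . ^ . ^ . ^ . . . = 3 differences

3


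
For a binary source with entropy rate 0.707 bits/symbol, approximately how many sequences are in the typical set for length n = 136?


log2|A_typical| = nH = 136 * 0.707 = 96.152, so |A_typical| ~ 2^96.152 = 8.803e+28

8.803e+28


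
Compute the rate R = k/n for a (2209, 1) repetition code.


Rate = k/n = 1/2209

1/2209


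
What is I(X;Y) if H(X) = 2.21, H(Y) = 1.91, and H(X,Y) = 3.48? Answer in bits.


I(X;Y) = H(X) + H(Y) - H(X,Y) = 2.21 + 1.91 - 3.48 = 0.64

0.64 bits


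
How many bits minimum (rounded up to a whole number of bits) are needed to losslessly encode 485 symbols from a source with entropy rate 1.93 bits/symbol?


Minimum bits >= n * H = 485 * 1.93 = 936.05, rounded up to a whole number of bits = 937

937 bits


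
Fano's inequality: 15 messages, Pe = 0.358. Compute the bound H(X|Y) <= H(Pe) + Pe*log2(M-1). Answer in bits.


H(Pe) = -Pe*log2(Pe) - (1-Pe)*log2(1-Pe) = -0.358*log2(0.358) - 0.642*log2(0.642) = 0.530545 + 0.410466 = 0.941. Pe*log2(M-1) = 0.358*log2(14) = 1.363033. Bound = H(Pe) + Pe*log2(M-1) = 0.530545 + 0.410466 + 1.363033 = 2.304

2.304 bits


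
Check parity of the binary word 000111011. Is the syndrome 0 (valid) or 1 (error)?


Syndrome = XOR of all bits = 0 XOR 0 XOR 0 XOR 1 XOR 1 XOR 1 XOR 0 XOR 1 XOR 1 = 1

1


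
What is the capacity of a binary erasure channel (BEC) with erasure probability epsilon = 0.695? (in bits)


C = 1 - epsilon = 1 - 0.695 = 0.305

0.305 bits


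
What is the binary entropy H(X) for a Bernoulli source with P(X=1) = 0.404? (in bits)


H = -p*log2(p) - (1-p)*log2(1-p). -0.404*log2(0.404) = 0.528259; -0.596*log2(0.596) = 0.444983. H = 0.528259 + 0.444983 = 0.9732

0.9732 bits


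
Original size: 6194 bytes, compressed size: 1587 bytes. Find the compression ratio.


Ratio = original / compressed = 6194 / 1587 = 3.903

3.903


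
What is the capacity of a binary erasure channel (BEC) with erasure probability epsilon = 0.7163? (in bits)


C = 1 - epsilon = 1 - 0.7163 = 0.2837

0.2837 bits


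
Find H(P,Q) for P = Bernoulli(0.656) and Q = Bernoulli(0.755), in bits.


H(P,Q) = -p*log2(q) - (1-p)*log2(1-q). -0.656*log2(0.755) = 0.265976; -0.344*log2(0.245) = 0.698026. H(P,Q) = 0.265976 + 0.698026 = 0.964

0.964 bits


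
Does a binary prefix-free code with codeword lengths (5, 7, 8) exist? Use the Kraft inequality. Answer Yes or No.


Kraft sum = sum(2^(-l_i)) = 0.043, need <= 1. Result: satisfied (a binary prefix-free code with these lengths exists)

Yes


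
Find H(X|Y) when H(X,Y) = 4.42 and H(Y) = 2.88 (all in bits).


H(X|Y) = H(X,Y) - H(Y) = 4.42 - 2.88 = 1.54

1.54 bits


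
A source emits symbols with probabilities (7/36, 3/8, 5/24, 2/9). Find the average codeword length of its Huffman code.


Huffman construction (repeatedly merge the two least-probable nodes; each merge adds 1 bit to every symbol beneath it): 7/36 + 5/24 = 29/72; 2/9 + 3/8 = 43/72; 29/72 + 43/72 = 1. Resulting codeword lengths (in the order the probabilities were given): (2, 2, 2, 2). L_avg = sum(p_i * l_i) = 7/36*2 + 3/8*2 + 5/24*2 + 2/9*2 = 2

2.0 bits


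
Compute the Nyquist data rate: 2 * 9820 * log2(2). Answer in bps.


Rate = 2 * B * log2(M) = 2 * 9820 * 1.0 = 19640.0

19640.0 bps


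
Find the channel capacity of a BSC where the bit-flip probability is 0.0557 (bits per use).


H(p) = -p*log2(p) - (1-p)*log2(1-p) = -0.0557*log2(0.0557) - 0.9443*log2(0.9443) = 0.232056 + 0.078077 = 0.3101. C = 1 - H(p) = 1 - 0.3101 = 0.6899

0.6899 bits


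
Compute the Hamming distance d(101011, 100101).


Count differing positions: . . ^ ^ ^ . = 3 differences

3


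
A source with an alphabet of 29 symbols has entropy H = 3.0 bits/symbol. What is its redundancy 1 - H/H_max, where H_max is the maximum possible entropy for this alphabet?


H_max = log2(K) = log2(29) = 4.858 bits/symbol. Redundancy = 1 - H/H_max = 1 - 3.0/4.858 = 1 - 0.6175 = 0.3825

0.3825


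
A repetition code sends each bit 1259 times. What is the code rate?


Rate = k/n = 1/1259

1/1259


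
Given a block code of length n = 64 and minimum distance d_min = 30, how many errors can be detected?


Detection capability = d_min - 1 = 30 - 1 = 29

29 errors


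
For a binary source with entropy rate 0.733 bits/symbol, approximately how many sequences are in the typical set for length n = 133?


log2|A_typical| = nH = 133 * 0.733 = 97.489, so |A_typical| ~ 2^97.489 = 2.224e+29

2.224e+29


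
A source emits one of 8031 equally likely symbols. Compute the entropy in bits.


H = log2(n) = log2(8031) = 12.9714

12.9714 bits


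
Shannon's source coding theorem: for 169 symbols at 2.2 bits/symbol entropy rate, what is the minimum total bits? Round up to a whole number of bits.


Minimum bits >= n * H = 169 * 2.2 = 371.8, rounded up to a whole number of bits = 372

372 bits


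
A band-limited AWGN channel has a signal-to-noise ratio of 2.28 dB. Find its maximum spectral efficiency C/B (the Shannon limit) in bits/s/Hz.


SNR_linear = 10^(2.28/10) = 1.6904; C/B = log2(1 + SNR_linear) = log2(1 + 1.6904) = 1.4278

1.4278 bits/s/Hz


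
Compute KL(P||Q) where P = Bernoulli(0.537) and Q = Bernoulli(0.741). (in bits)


KL = p*log2(p/q) + (1-p)*log2((1-p)/(1-q)) = 0.537*log2(0.537/0.741) + 0.463*log2(0.463/0.259) = 0.1386

0.1386 bits


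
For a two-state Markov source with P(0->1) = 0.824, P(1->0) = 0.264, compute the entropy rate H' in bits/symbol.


Stationary distribution: pi_0 = p10/(p01+p10) = 0.2426, pi_1 = 0.7574. Entropy rate H' = pi_0*H(p01) + pi_1*H(p10) = 0.2426*0.6712 + 0.7574*0.8327 = 0.7935

0.7935 bits/symbol
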